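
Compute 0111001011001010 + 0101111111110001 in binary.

Add column by column from the right: bit + bit + carry-in; write the sum mod 2, carry 1 when the sum is 2 or 3.
carry:  1111111110000000
        0111001011001010
+       0101111111110001
------------------------
       01101001010111011
(the carry out of the leftmost column, 0, becomes the leading bit)
Decimal check:
  0111001011001010 = 16384 + 8192 + 4096 + 512 + 128 + 64 + 8 + 2 = 29386
  0101111111110001 = 16384 + 4096 + 2048 + 1024 + 512 + 256 + 128 + 64 + 32 + 16 + 1 = 24561
  29386 + 24561 = 53947, and 01101001010111011 = 32768 + 16384 + 4096 + 512 + 128 + 32 + 16 + 8 + 2 + 1 = 53947 ✓



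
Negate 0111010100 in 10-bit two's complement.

Original: 0111010100
Step 1 - Invert all bits: 1000101011
Step 2 - Add 1: 1000101100
Verification: 0111010100 + 1000101100 = 10000000000; discarding the end carry (carry out of the top bit) leaves the 10-bit value 0000000000, as required for x + (-x)



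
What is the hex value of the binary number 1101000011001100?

Group into 4-bit nibbles from right:
  1101 = D
  0000 = 0
  1100 = C
  1100 = C
Result: D0CC



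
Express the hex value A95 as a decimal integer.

Expand by place value (powers of 16):
Digit values: A = 10
A95 = 10 × 16^2 + 9 × 16^1 + 5 × 16^0
= 10 × 256 + 9 × 16 + 5 × 1
= 2560 + 144 + 5
= 2709



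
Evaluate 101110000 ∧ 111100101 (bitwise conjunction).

AND: 1 only when both bits are 1
  101110000
& 111100101
-----------
  101100000
Decimal: 368 & 485 = 352



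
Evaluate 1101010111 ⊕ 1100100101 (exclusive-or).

XOR: 1 when bits differ
  1101010111
^ 1100100101
------------
  0001110010
Decimal: 855 ^ 805 = 114



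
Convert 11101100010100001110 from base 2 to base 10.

Sum of powers of 2 for each 1-bit:
2^1 + 2^2 + 2^3 + 2^8 + 2^10 + 2^14 + 2^15 + 2^17 + 2^18 + 2^19
= 2 + 4 + 8 + 256 + 1024 + 16384 + 32768 + 131072 + 262144 + 524288
= 967950



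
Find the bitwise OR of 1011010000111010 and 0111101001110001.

OR: 1 when either bit is 1
  1011010000111010
| 0111101001110001
------------------
  1111111001111011
Decimal: 46138 | 31345 = 65147



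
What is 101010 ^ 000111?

XOR: 1 when bits differ
  101010
^ 000111
--------
  101101
Decimal: 42 ^ 7 = 45



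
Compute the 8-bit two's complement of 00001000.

Original: 00001000
Step 1 - Invert all bits: 11110111
Step 2 - Add 1: 11111000
Verification: 00001000 + 11111000 = 100000000; discarding the end carry (carry out of the top bit) leaves the 8-bit value 00000000, as required for x + (-x)



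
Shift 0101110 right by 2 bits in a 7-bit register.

Original: 0101110 (decimal 46)
Shift right by 2 positions
Drop the 2 low bits; fill with zeros on the left
Result: 0001011 (decimal 11)
Equivalent: 46 >> 2 = 46 ÷ 2^2 = 11



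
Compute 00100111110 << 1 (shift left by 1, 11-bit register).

Original: 00100111110 (decimal 318)
Shift left by 1 position
Append 1 zero on the right
Result: 01001111100 (decimal 636)
Equivalent: 318 << 1 = 318 × 2^1 = 636



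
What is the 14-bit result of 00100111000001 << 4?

Original: 00100111000001 (decimal 2497)
Shift left by 4 positions
Append 4 zeros on the right and drop the 4 high bits that overflow the 14-bit width
Result: 01110000010000 (decimal 7184)
Equivalent: 2497 << 4 = 2497 × 2^4 = 39952, truncated to 14 bits = 7184



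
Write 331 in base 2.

Using repeated division by 2:
331 ÷ 2 = 165 remainder 1
165 ÷ 2 = 82 remainder 1
82 ÷ 2 = 41 remainder 0
41 ÷ 2 = 20 remainder 1
20 ÷ 2 = 10 remainder 0
10 ÷ 2 = 5 remainder 0
5 ÷ 2 = 2 remainder 1
2 ÷ 2 = 1 remainder 0
1 ÷ 2 = 0 remainder 1
Reading remainders bottom to top: 101001011



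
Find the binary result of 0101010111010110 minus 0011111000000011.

Method 1 - Direct subtraction (column by column from the right: bit − bit − borrow-in; if negative, add 2 and borrow 1 from the next column):
borrow: 0111110000000110
        0101010111010110
-       0011111000000011
------------------------
        0001011111010011

Method 2 - Add two's complement:
Two's complement of 0011111000000011: invert → 1100000111111100, add 1 → 1100000111111101
  0101010111010110
+ 1100000111111101
------------------
 10001011111010011  (end carry out of the top bit = 1)
Discarding the end carry: 0001011111010011
Decimal check:
  0101010111010110 = 16384 + 4096 + 1024 + 256 + 128 + 64 + 16 + 4 + 2 = 21974
  0011111000000011 = 8192 + 4096 + 2048 + 1024 + 512 + 2 + 1 = 15875
  21974 - 15875 = 6099, and 0001011111010011 = 4096 + 1024 + 512 + 256 + 128 + 64 + 16 + 2 + 1 = 6099 ✓



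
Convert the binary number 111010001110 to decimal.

Sum of powers of 2 for each 1-bit:
2^1 + 2^2 + 2^3 + 2^7 + 2^9 + 2^10 + 2^11
= 2 + 4 + 8 + 128 + 512 + 1024 + 2048
= 3726



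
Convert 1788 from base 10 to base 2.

Using repeated division by 2:
1788 ÷ 2 = 894 remainder 0
894 ÷ 2 = 447 remainder 0
447 ÷ 2 = 223 remainder 1
223 ÷ 2 = 111 remainder 1
111 ÷ 2 = 55 remainder 1
55 ÷ 2 = 27 remainder 1
27 ÷ 2 = 13 remainder 1
13 ÷ 2 = 6 remainder 1
6 ÷ 2 = 3 remainder 0
3 ÷ 2 = 1 remainder 1
1 ÷ 2 = 0 remainder 1
Reading remainders bottom to top: 11011111100



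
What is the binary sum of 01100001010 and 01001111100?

Add column by column from the right: bit + bit + carry-in; write the sum mod 2, carry 1 when the sum is 2 or 3.
carry:  10011110000
        01100001010
+       01001111100
-------------------
       010110000110
(the carry out of the leftmost column, 0, becomes the leading bit)
Decimal check:
  01100001010 = 512 + 256 + 8 + 2 = 778
  01001111100 = 512 + 64 + 32 + 16 + 8 + 4 = 636
  778 + 636 = 1414, and 010110000110 = 1024 + 256 + 128 + 4 + 2 = 1414 ✓



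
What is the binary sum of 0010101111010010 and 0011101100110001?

Add column by column from the right: bit + bit + carry-in; write the sum mod 2, carry 1 when the sum is 2 or 3.
carry:  0111011111100000
        0010101111010010
+       0011101100110001
------------------------
       00110011100000011
(the carry out of the leftmost column, 0, becomes the leading bit)
Decimal check:
  0010101111010010 = 8192 + 2048 + 512 + 256 + 128 + 64 + 16 + 2 = 11218
  0011101100110001 = 8192 + 4096 + 2048 + 512 + 256 + 32 + 16 + 1 = 15153
  11218 + 15153 = 26371, and 00110011100000011 = 16384 + 8192 + 1024 + 512 + 256 + 2 + 1 = 26371 ✓



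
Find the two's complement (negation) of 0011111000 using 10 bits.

Original: 0011111000
Step 1 - Invert all bits: 1100000111
Step 2 - Add 1: 1100001000
Verification: 0011111000 + 1100001000 = 10000000000; discarding the end carry (carry out of the top bit) leaves the 10-bit value 0000000000, as required for x + (-x)



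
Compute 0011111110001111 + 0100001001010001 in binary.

Add column by column from the right: bit + bit + carry-in; write the sum mod 2, carry 1 when the sum is 2 or 3.
carry:  1111110000111110
        0011111110001111
+       0100001001010001
------------------------
       01000000111100000
(the carry out of the leftmost column, 0, becomes the leading bit)
Decimal check:
  0011111110001111 = 8192 + 4096 + 2048 + 1024 + 512 + 256 + 128 + 8 + 4 + 2 + 1 = 16271
  0100001001010001 = 16384 + 512 + 64 + 16 + 1 = 16977
  16271 + 16977 = 33248, and 01000000111100000 = 32768 + 256 + 128 + 64 + 32 = 33248 ✓



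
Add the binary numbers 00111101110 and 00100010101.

Add column by column from the right: bit + bit + carry-in; write the sum mod 2, carry 1 when the sum is 2 or 3.
carry:  01111111000
        00111101110
+       00100010101
-------------------
       001100000011
(the carry out of the leftmost column, 0, becomes the leading bit)
Decimal check:
  00111101110 = 256 + 128 + 64 + 32 + 8 + 4 + 2 = 494
  00100010101 = 256 + 16 + 4 + 1 = 277
  494 + 277 = 771, and 001100000011 = 512 + 256 + 2 + 1 = 771 ✓



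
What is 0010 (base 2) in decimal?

Sum of powers of 2 for each 1-bit:
2^1
= 2
= 2



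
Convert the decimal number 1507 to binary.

Using repeated division by 2:
1507 ÷ 2 = 753 remainder 1
753 ÷ 2 = 376 remainder 1
376 ÷ 2 = 188 remainder 0
188 ÷ 2 = 94 remainder 0
94 ÷ 2 = 47 remainder 0
47 ÷ 2 = 23 remainder 1
23 ÷ 2 = 11 remainder 1
11 ÷ 2 = 5 remainder 1
5 ÷ 2 = 2 remainder 1
2 ÷ 2 = 1 remainder 0
1 ÷ 2 = 0 remainder 1
Reading remainders bottom to top: 10111100011



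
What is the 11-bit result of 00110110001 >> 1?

Original: 00110110001 (decimal 433)
Shift right by 1 position
Drop the 1 low bit; fill with zero on the left
Result: 00011011000 (decimal 216)
Equivalent: 433 >> 1 = 433 ÷ 2^1 = 216



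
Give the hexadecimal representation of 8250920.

Using repeated division by 16 (digits 10–15 are A–F):
8250920 ÷ 16 = 515682 remainder 8
515682 ÷ 16 = 32230 remainder 2
32230 ÷ 16 = 2014 remainder 6
2014 ÷ 16 = 125 remainder 14 (E)
125 ÷ 16 = 7 remainder 13 (D)
7 ÷ 16 = 0 remainder 7
Reading remainders bottom to top: 7DE628



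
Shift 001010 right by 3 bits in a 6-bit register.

Original: 001010 (decimal 10)
Shift right by 3 positions
Drop the 3 low bits; fill with zeros on the left
Result: 000001 (decimal 1)
Equivalent: 10 >> 3 = 10 ÷ 2^3 = 1



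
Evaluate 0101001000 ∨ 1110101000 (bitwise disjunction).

OR: 1 when either bit is 1
  0101001000
| 1110101000
------------
  1111101000
Decimal: 328 | 936 = 1000



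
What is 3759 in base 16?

Using repeated division by 16 (digits 10–15 are A–F):
3759 ÷ 16 = 234 remainder 15 (F)
234 ÷ 16 = 14 remainder 10 (A)
14 ÷ 16 = 0 remainder 14 (E)
Reading remainders bottom to top: EAF



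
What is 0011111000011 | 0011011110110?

OR: 1 when either bit is 1
  0011111000011
| 0011011110110
---------------
  0011111110111
Decimal: 1987 | 1782 = 2039



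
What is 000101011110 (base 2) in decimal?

Sum of powers of 2 for each 1-bit:
2^1 + 2^2 + 2^3 + 2^4 + 2^6 + 2^8
= 2 + 4 + 8 + 16 + 64 + 256
= 350



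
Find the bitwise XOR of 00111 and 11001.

XOR: 1 when bits differ
  00111
^ 11001
-------
  11110
Decimal: 7 ^ 25 = 30



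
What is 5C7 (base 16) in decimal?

Expand by place value (powers of 16):
Digit values: C = 12
5C7 = 5 × 16^2 + 12 × 16^1 + 7 × 16^0
= 5 × 256 + 12 × 16 + 7 × 1
= 1280 + 192 + 7
= 1479



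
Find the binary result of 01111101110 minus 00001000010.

Method 1 - Direct subtraction (column by column from the right: bit − bit − borrow-in; if negative, add 2 and borrow 1 from the next column):
borrow: 00000000000
        01111101110
-       00001000010
-------------------
        01110101100

Method 2 - Add two's complement:
Two's complement of 00001000010: invert → 11110111101, add 1 → 11110111110
  01111101110
+ 11110111110
-------------
 101110101100  (end carry out of the top bit = 1)
Discarding the end carry: 01110101100
Decimal check:
  01111101110 = 512 + 256 + 128 + 64 + 32 + 8 + 4 + 2 = 1006
  00001000010 = 64 + 2 = 66
  1006 - 66 = 940, and 01110101100 = 512 + 256 + 128 + 32 + 8 + 4 = 940 ✓



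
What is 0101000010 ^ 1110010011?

XOR: 1 when bits differ
  0101000010
^ 1110010011
------------
  1011010001
Decimal: 322 ^ 915 = 721



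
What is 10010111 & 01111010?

AND: 1 only when both bits are 1
  10010111
& 01111010
----------
  00010010
Decimal: 151 & 122 = 18



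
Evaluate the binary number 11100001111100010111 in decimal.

Sum of powers of 2 for each 1-bit:
2^0 + 2^1 + 2^2 + 2^4 + 2^8 + 2^9 + 2^10 + 2^11 + 2^12 + 2^17 + 2^18 + 2^19
= 1 + 2 + 4 + 16 + 256 + 512 + 1024 + 2048 + 4096 + 131072 + 262144 + 524288
= 925463



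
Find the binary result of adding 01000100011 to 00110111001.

Add column by column from the right: bit + bit + carry-in; write the sum mod 2, carry 1 when the sum is 2 or 3.
carry:  00001000110
        01000100011
+       00110111001
-------------------
       001111011100
(the carry out of the leftmost column, 0, becomes the leading bit)
Decimal check:
  01000100011 = 512 + 32 + 2 + 1 = 547
  00110111001 = 256 + 128 + 32 + 16 + 8 + 1 = 441
  547 + 441 = 988, and 001111011100 = 512 + 256 + 128 + 64 + 16 + 8 + 4 = 988 ✓



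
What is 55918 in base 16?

Using repeated division by 16 (digits 10–15 are A–F):
55918 ÷ 16 = 3494 remainder 14 (E)
3494 ÷ 16 = 218 remainder 6
218 ÷ 16 = 13 remainder 10 (A)
13 ÷ 16 = 0 remainder 13 (D)
Reading remainders bottom to top: DA6E



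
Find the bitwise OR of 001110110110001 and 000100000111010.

OR: 1 when either bit is 1
  001110110110001
| 000100000111010
-----------------
  001110110111011
Decimal: 7601 | 2106 = 7611



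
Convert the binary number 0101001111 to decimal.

Sum of powers of 2 for each 1-bit:
2^0 + 2^1 + 2^2 + 2^3 + 2^6 + 2^8
= 1 + 2 + 4 + 8 + 64 + 256
= 335



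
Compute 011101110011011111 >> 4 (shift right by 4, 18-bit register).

Original: 011101110011011111 (decimal 122079)
Shift right by 4 positions
Drop the 4 low bits; fill with zeros on the left
Result: 000001110111001101 (decimal 7629)
Equivalent: 122079 >> 4 = 122079 ÷ 2^4 = 7629



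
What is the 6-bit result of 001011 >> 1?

Original: 001011 (decimal 11)
Shift right by 1 position
Drop the 1 low bit; fill with zero on the left
Result: 000101 (decimal 5)
Equivalent: 11 >> 1 = 11 ÷ 2^1 = 5



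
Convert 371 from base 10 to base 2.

Using repeated division by 2:
371 ÷ 2 = 185 remainder 1
185 ÷ 2 = 92 remainder 1
92 ÷ 2 = 46 remainder 0
46 ÷ 2 = 23 remainder 0
23 ÷ 2 = 11 remainder 1
11 ÷ 2 = 5 remainder 1
5 ÷ 2 = 2 remainder 1
2 ÷ 2 = 1 remainder 0
1 ÷ 2 = 0 remainder 1
Reading remainders bottom to top: 101110011



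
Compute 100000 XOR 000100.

XOR: 1 when bits differ
  100000
^ 000100
--------
  100100
Decimal: 32 ^ 4 = 36



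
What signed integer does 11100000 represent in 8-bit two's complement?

Binary: 11100000
Sign bit: 1 (negative)
Invert: 00011111
Add 1:  00100000
Magnitude: 00100000 = 32
Value: -32



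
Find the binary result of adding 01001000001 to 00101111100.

Add column by column from the right: bit + bit + carry-in; write the sum mod 2, carry 1 when the sum is 2 or 3.
carry:  00010000000
        01001000001
+       00101111100
-------------------
       001110111101
(the carry out of the leftmost column, 0, becomes the leading bit)
Decimal check:
  01001000001 = 512 + 64 + 1 = 577
  00101111100 = 256 + 64 + 32 + 16 + 8 + 4 = 380
  577 + 380 = 957, and 001110111101 = 512 + 256 + 128 + 32 + 16 + 8 + 4 + 1 = 957 ✓



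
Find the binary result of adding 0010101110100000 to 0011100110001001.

Add column by column from the right: bit + bit + carry-in; write the sum mod 2, carry 1 when the sum is 2 or 3.
carry:  0111011100000000
        0010101110100000
+       0011100110001001
------------------------
       00110010100101001
(the carry out of the leftmost column, 0, becomes the leading bit)
Decimal check:
  0010101110100000 = 8192 + 2048 + 512 + 256 + 128 + 32 = 11168
  0011100110001001 = 8192 + 4096 + 2048 + 256 + 128 + 8 + 1 = 14729
  11168 + 14729 = 25897, and 00110010100101001 = 16384 + 8192 + 1024 + 256 + 32 + 8 + 1 = 25897 ✓



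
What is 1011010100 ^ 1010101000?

XOR: 1 when bits differ
  1011010100
^ 1010101000
------------
  0001111100
Decimal: 724 ^ 680 = 124



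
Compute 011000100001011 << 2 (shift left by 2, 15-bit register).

Original: 011000100001011 (decimal 12555)
Shift left by 2 positions
Append 2 zeros on the right and drop the 2 high bits that overflow the 15-bit width
Result: 100010000101100 (decimal 17452)
Equivalent: 12555 << 2 = 12555 × 2^2 = 50220, truncated to 15 bits = 17452



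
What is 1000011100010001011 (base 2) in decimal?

Sum of powers of 2 for each 1-bit:
2^0 + 2^1 + 2^3 + 2^7 + 2^11 + 2^12 + 2^13 + 2^18
= 1 + 2 + 8 + 128 + 2048 + 4096 + 8192 + 262144
= 276619



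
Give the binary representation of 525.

Using repeated division by 2:
525 ÷ 2 = 262 remainder 1
262 ÷ 2 = 131 remainder 0
131 ÷ 2 = 65 remainder 1
65 ÷ 2 = 32 remainder 1
32 ÷ 2 = 16 remainder 0
16 ÷ 2 = 8 remainder 0
8 ÷ 2 = 4 remainder 0
4 ÷ 2 = 2 remainder 0
2 ÷ 2 = 1 remainder 0
1 ÷ 2 = 0 remainder 1
Reading remainders bottom to top: 1000001101



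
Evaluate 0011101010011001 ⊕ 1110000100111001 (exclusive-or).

XOR: 1 when bits differ
  0011101010011001
^ 1110000100111001
------------------
  1101101110100000
Decimal: 15001 ^ 57657 = 56224



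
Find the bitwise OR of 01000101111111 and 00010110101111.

OR: 1 when either bit is 1
  01000101111111
| 00010110101111
----------------
  01010111111111
Decimal: 4479 | 1455 = 5631



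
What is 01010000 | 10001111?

OR: 1 when either bit is 1
  01010000
| 10001111
----------
  11011111
Decimal: 80 | 143 = 223



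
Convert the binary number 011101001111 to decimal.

Sum of powers of 2 for each 1-bit:
2^0 + 2^1 + 2^2 + 2^3 + 2^6 + 2^8 + 2^9 + 2^10
= 1 + 2 + 4 + 8 + 64 + 256 + 512 + 1024
= 1871



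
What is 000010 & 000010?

AND: 1 only when both bits are 1
  000010
& 000010
--------
  000010
Decimal: 2 & 2 = 2



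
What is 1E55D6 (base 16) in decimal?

Expand by place value (powers of 16):
Digit values: E = 14, D = 13
1E55D6 = 1 × 16^5 + 14 × 16^4 + 5 × 16^3 + 5 × 16^2 + 13 × 16^1 + 6 × 16^0
= 1 × 1048576 + 14 × 65536 + 5 × 4096 + 5 × 256 + 13 × 16 + 6 × 1
= 1048576 + 917504 + 20480 + 1280 + 208 + 6
= 1988054



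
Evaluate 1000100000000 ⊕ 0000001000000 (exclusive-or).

XOR: 1 when bits differ
  1000100000000
^ 0000001000000
---------------
  1000101000000
Decimal: 4352 ^ 64 = 4416



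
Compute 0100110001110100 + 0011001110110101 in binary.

Add column by column from the right: bit + bit + carry-in; write the sum mod 2, carry 1 when the sum is 2 or 3.
carry:  1111111111101000
        0100110001110100
+       0011001110110101
------------------------
       01000000000101001
(the carry out of the leftmost column, 0, becomes the leading bit)
Decimal check:
  0100110001110100 = 16384 + 2048 + 1024 + 64 + 32 + 16 + 4 = 19572
  0011001110110101 = 8192 + 4096 + 512 + 256 + 128 + 32 + 16 + 4 + 1 = 13237
  19572 + 13237 = 32809, and 01000000000101001 = 32768 + 32 + 8 + 1 = 32809 ✓



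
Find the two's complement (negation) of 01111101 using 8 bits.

Original: 01111101
Step 1 - Invert all bits: 10000010
Step 2 - Add 1: 10000011
Verification: 01111101 + 10000011 = 100000000; discarding the end carry (carry out of the top bit) leaves the 8-bit value 00000000, as required for x + (-x)



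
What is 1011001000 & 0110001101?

AND: 1 only when both bits are 1
  1011001000
& 0110001101
------------
  0010001000
Decimal: 712 & 397 = 136



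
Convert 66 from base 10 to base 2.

Using repeated division by 2:
66 ÷ 2 = 33 remainder 0
33 ÷ 2 = 16 remainder 1
16 ÷ 2 = 8 remainder 0
8 ÷ 2 = 4 remainder 0
4 ÷ 2 = 2 remainder 0
2 ÷ 2 = 1 remainder 0
1 ÷ 2 = 0 remainder 1
Reading remainders bottom to top: 1000010



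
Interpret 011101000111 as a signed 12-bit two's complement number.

Binary: 011101000111
Sign bit: 0 (non-negative)
Read directly as an unsigned value:
011101000111 = 1024 + 512 + 256 + 64 + 4 + 2 + 1 = 1863
Value: 1863



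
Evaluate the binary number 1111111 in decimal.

Sum of powers of 2 for each 1-bit:
2^0 + 2^1 + 2^2 + 2^3 + 2^4 + 2^5 + 2^6
= 1 + 2 + 4 + 8 + 16 + 32 + 64
= 127



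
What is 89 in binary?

Using repeated division by 2:
89 ÷ 2 = 44 remainder 1
44 ÷ 2 = 22 remainder 0
22 ÷ 2 = 11 remainder 0
11 ÷ 2 = 5 remainder 1
5 ÷ 2 = 2 remainder 1
2 ÷ 2 = 1 remainder 0
1 ÷ 2 = 0 remainder 1
Reading remainders bottom to top: 1011001



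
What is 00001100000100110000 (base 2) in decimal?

Sum of powers of 2 for each 1-bit:
2^4 + 2^5 + 2^8 + 2^14 + 2^15
= 16 + 32 + 256 + 16384 + 32768
= 49456



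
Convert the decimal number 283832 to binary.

Using repeated division by 2:
283832 ÷ 2 = 141916 remainder 0
141916 ÷ 2 = 70958 remainder 0
70958 ÷ 2 = 35479 remainder 0
35479 ÷ 2 = 17739 remainder 1
17739 ÷ 2 = 8869 remainder 1
8869 ÷ 2 = 4434 remainder 1
4434 ÷ 2 = 2217 remainder 0
2217 ÷ 2 = 1108 remainder 1
1108 ÷ 2 = 554 remainder 0
554 ÷ 2 = 277 remainder 0
277 ÷ 2 = 138 remainder 1
138 ÷ 2 = 69 remainder 0
69 ÷ 2 = 34 remainder 1
34 ÷ 2 = 17 remainder 0
17 ÷ 2 = 8 remainder 1
8 ÷ 2 = 4 remainder 0
4 ÷ 2 = 2 remainder 0
2 ÷ 2 = 1 remainder 0
1 ÷ 2 = 0 remainder 1
Reading remainders bottom to top: 1000101010010111000



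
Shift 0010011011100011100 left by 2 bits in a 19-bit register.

Original: 0010011011100011100 (decimal 79644)
Shift left by 2 positions
Append 2 zeros on the right
Result: 1001101110001110000 (decimal 318576)
Equivalent: 79644 << 2 = 79644 × 2^2 = 318576



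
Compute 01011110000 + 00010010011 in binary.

Add column by column from the right: bit + bit + carry-in; write the sum mod 2, carry 1 when the sum is 2 or 3.
carry:  00111100000
        01011110000
+       00010010011
-------------------
       001110000011
(the carry out of the leftmost column, 0, becomes the leading bit)
Decimal check:
  01011110000 = 512 + 128 + 64 + 32 + 16 = 752
  00010010011 = 128 + 16 + 2 + 1 = 147
  752 + 147 = 899, and 001110000011 = 512 + 256 + 128 + 2 + 1 = 899 ✓



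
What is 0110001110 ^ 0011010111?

XOR: 1 when bits differ
  0110001110
^ 0011010111
------------
  0101011001
Decimal: 398 ^ 215 = 345



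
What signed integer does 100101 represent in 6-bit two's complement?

Binary: 100101
Sign bit: 1 (negative)
Invert: 011010
Add 1:  011011
Magnitude: 011011 = 16 + 8 + 2 + 1 = 27
Value: -27



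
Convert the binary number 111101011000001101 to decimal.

Sum of powers of 2 for each 1-bit:
2^0 + 2^2 + 2^3 + 2^9 + 2^10 + 2^12 + 2^14 + 2^15 + 2^16 + 2^17
= 1 + 4 + 8 + 512 + 1024 + 4096 + 16384 + 32768 + 65536 + 131072
= 251405



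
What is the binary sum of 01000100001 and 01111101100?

Add column by column from the right: bit + bit + carry-in; write the sum mod 2, carry 1 when the sum is 2 or 3.
carry:  11111000000
        01000100001
+       01111101100
-------------------
       011000001101
(the carry out of the leftmost column, 0, becomes the leading bit)
Decimal check:
  01000100001 = 512 + 32 + 1 = 545
  01111101100 = 512 + 256 + 128 + 64 + 32 + 8 + 4 = 1004
  545 + 1004 = 1549, and 011000001101 = 1024 + 512 + 8 + 4 + 1 = 1549 ✓



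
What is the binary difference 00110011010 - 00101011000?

Method 1 - Direct subtraction (column by column from the right: bit − bit − borrow-in; if negative, add 2 and borrow 1 from the next column):
borrow: 00010000000
        00110011010
-       00101011000
-------------------
        00001000010

Method 2 - Add two's complement:
Two's complement of 00101011000: invert → 11010100111, add 1 → 11010101000
  00110011010
+ 11010101000
-------------
 100001000010  (end carry out of the top bit = 1)
Discarding the end carry: 00001000010
Decimal check:
  00110011010 = 256 + 128 + 16 + 8 + 2 = 410
  00101011000 = 256 + 64 + 16 + 8 = 344
  410 - 344 = 66, and 00001000010 = 64 + 2 = 66 ✓



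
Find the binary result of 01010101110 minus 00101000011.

Method 1 - Direct subtraction (column by column from the right: bit − bit − borrow-in; if negative, add 2 and borrow 1 from the next column):
borrow: 01010000110
        01010101110
-       00101000011
-------------------
        00101101011

Method 2 - Add two's complement:
Two's complement of 00101000011: invert → 11010111100, add 1 → 11010111101
  01010101110
+ 11010111101
-------------
 100101101011  (end carry out of the top bit = 1)
Discarding the end carry: 00101101011
Decimal check:
  01010101110 = 512 + 128 + 32 + 8 + 4 + 2 = 686
  00101000011 = 256 + 64 + 2 + 1 = 323
  686 - 323 = 363, and 00101101011 = 256 + 64 + 32 + 8 + 2 + 1 = 363 ✓



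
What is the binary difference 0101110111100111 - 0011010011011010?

Method 1 - Direct subtraction (column by column from the right: bit − bit − borrow-in; if negative, add 2 and borrow 1 from the next column):
borrow: 0100000000110000
        0101110111100111
-       0011010011011010
------------------------
        0010100100001101

Method 2 - Add two's complement:
Two's complement of 0011010011011010: invert → 1100101100100101, add 1 → 1100101100100110
  0101110111100111
+ 1100101100100110
------------------
 10010100100001101  (end carry out of the top bit = 1)
Discarding the end carry: 0010100100001101
Decimal check:
  0101110111100111 = 16384 + 4096 + 2048 + 1024 + 256 + 128 + 64 + 32 + 4 + 2 + 1 = 24039
  0011010011011010 = 8192 + 4096 + 1024 + 128 + 64 + 16 + 8 + 2 = 13530
  24039 - 13530 = 10509, and 0010100100001101 = 8192 + 2048 + 256 + 8 + 4 + 1 = 10509 ✓



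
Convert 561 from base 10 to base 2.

Using repeated division by 2:
561 ÷ 2 = 280 remainder 1
280 ÷ 2 = 140 remainder 0
140 ÷ 2 = 70 remainder 0
70 ÷ 2 = 35 remainder 0
35 ÷ 2 = 17 remainder 1
17 ÷ 2 = 8 remainder 1
8 ÷ 2 = 4 remainder 0
4 ÷ 2 = 2 remainder 0
2 ÷ 2 = 1 remainder 0
1 ÷ 2 = 0 remainder 1
Reading remainders bottom to top: 1000110001



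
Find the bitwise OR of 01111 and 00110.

OR: 1 when either bit is 1
  01111
| 00110
-------
  01111
Decimal: 15 | 6 = 15



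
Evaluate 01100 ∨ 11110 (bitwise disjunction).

OR: 1 when either bit is 1
  01100
| 11110
-------
  11110
Decimal: 12 | 30 = 30



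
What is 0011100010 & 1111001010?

AND: 1 only when both bits are 1
  0011100010
& 1111001010
------------
  0011000010
Decimal: 226 & 970 = 194



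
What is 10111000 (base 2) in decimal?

Sum of powers of 2 for each 1-bit:
2^3 + 2^4 + 2^5 + 2^7
= 8 + 16 + 32 + 128
= 184



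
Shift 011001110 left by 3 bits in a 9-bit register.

Original: 011001110 (decimal 206)
Shift left by 3 positions
Append 3 zeros on the right and drop the 3 high bits that overflow the 9-bit width
Result: 001110000 (decimal 112)
Equivalent: 206 << 3 = 206 × 2^3 = 1648, truncated to 9 bits = 112



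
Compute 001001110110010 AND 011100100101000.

AND: 1 only when both bits are 1
  001001110110010
& 011100100101000
-----------------
  001000100100000
Decimal: 5042 & 14632 = 4384



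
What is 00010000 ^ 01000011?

XOR: 1 when bits differ
  00010000
^ 01000011
----------
  01010011
Decimal: 16 ^ 67 = 83



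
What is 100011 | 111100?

OR: 1 when either bit is 1
  100011
| 111100
--------
  111111
Decimal: 35 | 60 = 63



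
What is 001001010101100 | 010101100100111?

OR: 1 when either bit is 1
  001001010101100
| 010101100100111
-----------------
  011101110101111
Decimal: 4780 | 11047 = 15279



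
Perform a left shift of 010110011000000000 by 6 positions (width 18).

Original: 010110011000000000 (decimal 91648)
Shift left by 6 positions
Append 6 zeros on the right and drop the 6 high bits that overflow the 18-bit width
Result: 011000000000000000 (decimal 98304)
Equivalent: 91648 << 6 = 91648 × 2^6 = 5865472, truncated to 18 bits = 98304



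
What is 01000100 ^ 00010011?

XOR: 1 when bits differ
  01000100
^ 00010011
----------
  01010111
Decimal: 68 ^ 19 = 87



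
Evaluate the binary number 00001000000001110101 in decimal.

Sum of powers of 2 for each 1-bit:
2^0 + 2^2 + 2^4 + 2^5 + 2^6 + 2^15
= 1 + 4 + 16 + 32 + 64 + 32768
= 32885



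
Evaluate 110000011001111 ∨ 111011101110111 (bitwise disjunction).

OR: 1 when either bit is 1
  110000011001111
| 111011101110111
-----------------
  111011111111111
Decimal: 24783 | 30583 = 30719



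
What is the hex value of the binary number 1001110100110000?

Group into 4-bit nibbles from right:
  1001 = 9
  1101 = D
  0011 = 3
  0000 = 0
Result: 9D30



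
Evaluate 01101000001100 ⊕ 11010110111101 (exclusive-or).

XOR: 1 when bits differ
  01101000001100
^ 11010110111101
----------------
  10111110110001
Decimal: 6668 ^ 13757 = 12209



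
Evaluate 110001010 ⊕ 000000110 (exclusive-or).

XOR: 1 when bits differ
  110001010
^ 000000110
-----------
  110001100
Decimal: 394 ^ 6 = 396



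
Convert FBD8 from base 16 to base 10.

Expand by place value (powers of 16):
Digit values: F = 15, B = 11, D = 13
FBD8 = 15 × 16^3 + 11 × 16^2 + 13 × 16^1 + 8 × 16^0
= 15 × 4096 + 11 × 256 + 13 × 16 + 8 × 1
= 61440 + 2816 + 208 + 8
= 64472



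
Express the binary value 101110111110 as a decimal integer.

Sum of powers of 2 for each 1-bit:
2^1 + 2^2 + 2^3 + 2^4 + 2^5 + 2^7 + 2^8 + 2^9 + 2^11
= 2 + 4 + 8 + 16 + 32 + 128 + 256 + 512 + 2048
= 3006



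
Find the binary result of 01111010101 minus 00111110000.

Method 1 - Direct subtraction (column by column from the right: bit − bit − borrow-in; if negative, add 2 and borrow 1 from the next column):
borrow: 01111000000
        01111010101
-       00111110000
-------------------
        00111100101

Method 2 - Add two's complement:
Two's complement of 00111110000: invert → 11000001111, add 1 → 11000010000
  01111010101
+ 11000010000
-------------
 100111100101  (end carry out of the top bit = 1)
Discarding the end carry: 00111100101
Decimal check:
  01111010101 = 512 + 256 + 128 + 64 + 16 + 4 + 1 = 981
  00111110000 = 256 + 128 + 64 + 32 + 16 = 496
  981 - 496 = 485, and 00111100101 = 256 + 128 + 64 + 32 + 4 + 1 = 485 ✓



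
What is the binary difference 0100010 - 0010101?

Method 1 - Direct subtraction (column by column from the right: bit − bit − borrow-in; if negative, add 2 and borrow 1 from the next column):
borrow: 0111010
        0100010
-       0010101
---------------
        0001101

Method 2 - Add two's complement:
Two's complement of 0010101: invert → 1101010, add 1 → 1101011
  0100010
+ 1101011
---------
 10001101  (end carry out of the top bit = 1)
Discarding the end carry: 0001101
Decimal check:
  0100010 = 32 + 2 = 34
  0010101 = 16 + 4 + 1 = 21
  34 - 21 = 13, and 0001101 = 8 + 4 + 1 = 13 ✓



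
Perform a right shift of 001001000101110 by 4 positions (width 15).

Original: 001001000101110 (decimal 4654)
Shift right by 4 positions
Drop the 4 low bits; fill with zeros on the left
Result: 000000100100010 (decimal 290)
Equivalent: 4654 >> 4 = 4654 ÷ 2^4 = 290



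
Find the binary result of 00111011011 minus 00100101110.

Method 1 - Direct subtraction (column by column from the right: bit − bit − borrow-in; if negative, add 2 and borrow 1 from the next column):
borrow: 00001011000
        00111011011
-       00100101110
-------------------
        00010101101

Method 2 - Add two's complement:
Two's complement of 00100101110: invert → 11011010001, add 1 → 11011010010
  00111011011
+ 11011010010
-------------
 100010101101  (end carry out of the top bit = 1)
Discarding the end carry: 00010101101
Decimal check:
  00111011011 = 256 + 128 + 64 + 16 + 8 + 2 + 1 = 475
  00100101110 = 256 + 32 + 8 + 4 + 2 = 302
  475 - 302 = 173, and 00010101101 = 128 + 32 + 8 + 4 + 1 = 173 ✓



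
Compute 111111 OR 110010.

OR: 1 when either bit is 1
  111111
| 110010
--------
  111111
Decimal: 63 | 50 = 63



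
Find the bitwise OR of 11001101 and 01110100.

OR: 1 when either bit is 1
  11001101
| 01110100
----------
  11111101
Decimal: 205 | 116 = 253



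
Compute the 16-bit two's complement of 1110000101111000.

Original (sign bit 1, negative): 1110000101111000
Step 1 - Invert all bits: 0001111010000111
Step 2 - Add 1: 0001111010001000
Verification: 1110000101111000 + 0001111010001000 = 10000000000000000; discarding the end carry (carry out of the top bit) leaves the 16-bit value 0000000000000000, as required for x + (-x)



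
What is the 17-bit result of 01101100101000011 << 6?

Original: 01101100101000011 (decimal 55619)
Shift left by 6 positions
Append 6 zeros on the right and drop the 6 high bits that overflow the 17-bit width
Result: 00101000011000000 (decimal 20672)
Equivalent: 55619 << 6 = 55619 × 2^6 = 3559616, truncated to 17 bits = 20672



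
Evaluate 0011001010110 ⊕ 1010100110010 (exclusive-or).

XOR: 1 when bits differ
  0011001010110
^ 1010100110010
---------------
  1001101100100
Decimal: 1622 ^ 5426 = 4964



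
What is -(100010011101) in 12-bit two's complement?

Original (sign bit 1, negative): 100010011101
Step 1 - Invert all bits: 011101100010
Step 2 - Add 1: 011101100011
Verification: 100010011101 + 011101100011 = 1000000000000; discarding the end carry (carry out of the top bit) leaves the 12-bit value 000000000000, as required for x + (-x)



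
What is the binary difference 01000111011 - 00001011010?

Method 1 - Direct subtraction (column by column from the right: bit − bit − borrow-in; if negative, add 2 and borrow 1 from the next column):
borrow: 01110000000
        01000111011
-       00001011010
-------------------
        00111100001

Method 2 - Add two's complement:
Two's complement of 00001011010: invert → 11110100101, add 1 → 11110100110
  01000111011
+ 11110100110
-------------
 100111100001  (end carry out of the top bit = 1)
Discarding the end carry: 00111100001
Decimal check:
  01000111011 = 512 + 32 + 16 + 8 + 2 + 1 = 571
  00001011010 = 64 + 16 + 8 + 2 = 90
  571 - 90 = 481, and 00111100001 = 256 + 128 + 64 + 32 + 1 = 481 ✓



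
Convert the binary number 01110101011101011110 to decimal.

Sum of powers of 2 for each 1-bit:
2^1 + 2^2 + 2^3 + 2^4 + 2^6 + 2^8 + 2^9 + 2^10 + 2^12 + 2^14 + 2^16 + 2^17 + 2^18
= 2 + 4 + 8 + 16 + 64 + 256 + 512 + 1024 + 4096 + 16384 + 65536 + 131072 + 262144
= 481118



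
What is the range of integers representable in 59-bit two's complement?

For 59-bit two's complement:
Minimum: -2^58 = -288230376151711744
Maximum: 2^58 - 1 = 288230376151711743



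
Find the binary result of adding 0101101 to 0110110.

Add column by column from the right: bit + bit + carry-in; write the sum mod 2, carry 1 when the sum is 2 or 3.
carry:  1111000
        0101101
+       0110110
---------------
       01100011
(the carry out of the leftmost column, 0, becomes the leading bit)
Decimal check:
  0101101 = 32 + 8 + 4 + 1 = 45
  0110110 = 32 + 16 + 4 + 2 = 54
  45 + 54 = 99, and 01100011 = 64 + 32 + 2 + 1 = 99 ✓



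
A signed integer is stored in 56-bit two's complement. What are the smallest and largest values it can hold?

For 56-bit two's complement:
Minimum: -2^55 = -36028797018963968
Maximum: 2^55 - 1 = 36028797018963967



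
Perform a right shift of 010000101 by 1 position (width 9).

Original: 010000101 (decimal 133)
Shift right by 1 position
Drop the 1 low bit; fill with zero on the left
Result: 001000010 (decimal 66)
Equivalent: 133 >> 1 = 133 ÷ 2^1 = 66



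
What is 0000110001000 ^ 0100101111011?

XOR: 1 when bits differ
  0000110001000
^ 0100101111011
---------------
  0100011110011
Decimal: 392 ^ 2427 = 2291



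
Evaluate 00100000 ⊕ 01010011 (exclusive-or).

XOR: 1 when bits differ
  00100000
^ 01010011
----------
  01110011
Decimal: 32 ^ 83 = 115



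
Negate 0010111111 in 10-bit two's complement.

Original: 0010111111
Step 1 - Invert all bits: 1101000000
Step 2 - Add 1: 1101000001
Verification: 0010111111 + 1101000001 = 10000000000; discarding the end carry (carry out of the top bit) leaves the 10-bit value 0000000000, as required for x + (-x)



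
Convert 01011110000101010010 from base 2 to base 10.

Sum of powers of 2 for each 1-bit:
2^1 + 2^4 + 2^6 + 2^8 + 2^13 + 2^14 + 2^15 + 2^16 + 2^18
= 2 + 16 + 64 + 256 + 8192 + 16384 + 32768 + 65536 + 262144
= 385362



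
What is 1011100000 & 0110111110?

AND: 1 only when both bits are 1
  1011100000
& 0110111110
------------
  0010100000
Decimal: 736 & 446 = 160



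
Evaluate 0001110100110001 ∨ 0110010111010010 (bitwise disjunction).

OR: 1 when either bit is 1
  0001110100110001
| 0110010111010010
------------------
  0111110111110011
Decimal: 7473 | 26066 = 32243



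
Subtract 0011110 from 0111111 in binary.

Method 1 - Direct subtraction (column by column from the right: bit − bit − borrow-in; if negative, add 2 and borrow 1 from the next column):
borrow: 0000000
        0111111
-       0011110
---------------
        0100001

Method 2 - Add two's complement:
Two's complement of 0011110: invert → 1100001, add 1 → 1100010
  0111111
+ 1100010
---------
 10100001  (end carry out of the top bit = 1)
Discarding the end carry: 0100001
Decimal check:
  0111111 = 32 + 16 + 8 + 4 + 2 + 1 = 63
  0011110 = 16 + 8 + 4 + 2 = 30
  63 - 30 = 33, and 0100001 = 32 + 1 = 33 ✓



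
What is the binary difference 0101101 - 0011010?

Method 1 - Direct subtraction (column by column from the right: bit − bit − borrow-in; if negative, add 2 and borrow 1 from the next column):
borrow: 0100100
        0101101
-       0011010
---------------
        0010011

Method 2 - Add two's complement:
Two's complement of 0011010: invert → 1100101, add 1 → 1100110
  0101101
+ 1100110
---------
 10010011  (end carry out of the top bit = 1)
Discarding the end carry: 0010011
Decimal check:
  0101101 = 32 + 8 + 4 + 1 = 45
  0011010 = 16 + 8 + 2 = 26
  45 - 26 = 19, and 0010011 = 16 + 2 + 1 = 19 ✓



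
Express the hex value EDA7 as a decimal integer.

Expand by place value (powers of 16):
Digit values: E = 14, D = 13, A = 10
EDA7 = 14 × 16^3 + 13 × 16^2 + 10 × 16^1 + 7 × 16^0
= 14 × 4096 + 13 × 256 + 10 × 16 + 7 × 1
= 57344 + 3328 + 160 + 7
= 60839



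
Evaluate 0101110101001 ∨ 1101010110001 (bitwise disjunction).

OR: 1 when either bit is 1
  0101110101001
| 1101010110001
---------------
  1101110111001
Decimal: 2985 | 6833 = 7097



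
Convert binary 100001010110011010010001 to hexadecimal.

Group into 4-bit nibbles from right:
  1000 = 8
  0101 = 5
  0110 = 6
  0110 = 6
  1001 = 9
  0001 = 1
Result: 856691



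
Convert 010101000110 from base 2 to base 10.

Sum of powers of 2 for each 1-bit:
2^1 + 2^2 + 2^6 + 2^8 + 2^10
= 2 + 4 + 64 + 256 + 1024
= 1350



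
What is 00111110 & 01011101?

AND: 1 only when both bits are 1
  00111110
& 01011101
----------
  00011100
Decimal: 62 & 93 = 28



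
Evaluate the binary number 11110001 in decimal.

Sum of powers of 2 for each 1-bit:
2^0 + 2^4 + 2^5 + 2^6 + 2^7
= 1 + 16 + 32 + 64 + 128
= 241



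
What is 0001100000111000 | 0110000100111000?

OR: 1 when either bit is 1
  0001100000111000
| 0110000100111000
------------------
  0111100100111000
Decimal: 6200 | 24888 = 31032



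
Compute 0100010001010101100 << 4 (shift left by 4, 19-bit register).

Original: 0100010001010101100 (decimal 139948)
Shift left by 4 positions
Append 4 zeros on the right and drop the 4 high bits that overflow the 19-bit width
Result: 0100010101011000000 (decimal 142016)
Equivalent: 139948 << 4 = 139948 × 2^4 = 2239168, truncated to 19 bits = 142016



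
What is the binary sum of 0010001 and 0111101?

Add column by column from the right: bit + bit + carry-in; write the sum mod 2, carry 1 when the sum is 2 or 3.
carry:  1100010
        0010001
+       0111101
---------------
       01001110
(the carry out of the leftmost column, 0, becomes the leading bit)
Decimal check:
  0010001 = 16 + 1 = 17
  0111101 = 32 + 16 + 8 + 4 + 1 = 61
  17 + 61 = 78, and 01001110 = 64 + 8 + 4 + 2 = 78 ✓



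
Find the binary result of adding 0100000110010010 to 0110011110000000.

Add column by column from the right: bit + bit + carry-in; write the sum mod 2, carry 1 when the sum is 2 or 3.
carry:  1000111100000000
        0100000110010010
+       0110011110000000
------------------------
       01010100100010010
(the carry out of the leftmost column, 0, becomes the leading bit)
Decimal check:
  0100000110010010 = 16384 + 256 + 128 + 16 + 2 = 16786
  0110011110000000 = 16384 + 8192 + 1024 + 512 + 256 + 128 = 26496
  16786 + 26496 = 43282, and 01010100100010010 = 32768 + 8192 + 2048 + 256 + 16 + 2 = 43282 ✓



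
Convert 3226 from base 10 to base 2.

Using repeated division by 2:
3226 ÷ 2 = 1613 remainder 0
1613 ÷ 2 = 806 remainder 1
806 ÷ 2 = 403 remainder 0
403 ÷ 2 = 201 remainder 1
201 ÷ 2 = 100 remainder 1
100 ÷ 2 = 50 remainder 0
50 ÷ 2 = 25 remainder 0
25 ÷ 2 = 12 remainder 1
12 ÷ 2 = 6 remainder 0
6 ÷ 2 = 3 remainder 0
3 ÷ 2 = 1 remainder 1
1 ÷ 2 = 0 remainder 1
Reading remainders bottom to top: 110010011010

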